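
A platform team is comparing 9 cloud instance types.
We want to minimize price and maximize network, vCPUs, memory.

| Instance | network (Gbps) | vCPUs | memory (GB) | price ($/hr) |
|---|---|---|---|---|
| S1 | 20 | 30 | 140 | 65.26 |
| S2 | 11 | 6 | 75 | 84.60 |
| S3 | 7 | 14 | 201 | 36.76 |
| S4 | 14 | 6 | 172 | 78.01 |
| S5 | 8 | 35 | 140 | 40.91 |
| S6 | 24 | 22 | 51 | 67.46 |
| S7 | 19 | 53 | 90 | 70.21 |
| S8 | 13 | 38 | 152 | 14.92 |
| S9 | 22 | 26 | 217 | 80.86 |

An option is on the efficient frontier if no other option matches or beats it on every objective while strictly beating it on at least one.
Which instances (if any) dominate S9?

S1: worse on network (20 vs 22).
S2: worse on network (11 vs 22).
S3: worse on network (7 vs 22).
S4: worse on network (14 vs 22).
S5: worse on network (8 vs 22).
S6: worse on vCPUs (22 vs 26).
S7: worse on network (19 vs 22).
S8: worse on network (13 vs 22).
No option dominates S9.

none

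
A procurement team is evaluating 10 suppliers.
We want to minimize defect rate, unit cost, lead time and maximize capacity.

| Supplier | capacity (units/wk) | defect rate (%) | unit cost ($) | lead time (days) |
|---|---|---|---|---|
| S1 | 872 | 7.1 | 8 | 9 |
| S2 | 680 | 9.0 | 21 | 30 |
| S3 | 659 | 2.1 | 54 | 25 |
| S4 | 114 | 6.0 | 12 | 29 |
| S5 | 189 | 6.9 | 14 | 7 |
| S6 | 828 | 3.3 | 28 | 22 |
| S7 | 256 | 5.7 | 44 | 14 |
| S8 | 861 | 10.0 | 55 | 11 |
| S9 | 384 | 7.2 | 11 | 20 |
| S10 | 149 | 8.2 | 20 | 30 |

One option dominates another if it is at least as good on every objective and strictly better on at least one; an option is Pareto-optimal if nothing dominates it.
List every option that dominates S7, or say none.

S1: worse on defect rate (7.1 vs 5.7).
S2: worse on defect rate (9.0 vs 5.7).
S3: worse on unit cost (54 vs 44).
S4: worse on capacity (114 vs 256).
S5: worse on capacity (189 vs 256).
S6: worse on lead time (22 vs 14).
S8: worse on defect rate (10.0 vs 5.7).
S9: worse on defect rate (7.2 vs 5.7).
S10: worse on capacity (149 vs 256).
No option dominates S7.

none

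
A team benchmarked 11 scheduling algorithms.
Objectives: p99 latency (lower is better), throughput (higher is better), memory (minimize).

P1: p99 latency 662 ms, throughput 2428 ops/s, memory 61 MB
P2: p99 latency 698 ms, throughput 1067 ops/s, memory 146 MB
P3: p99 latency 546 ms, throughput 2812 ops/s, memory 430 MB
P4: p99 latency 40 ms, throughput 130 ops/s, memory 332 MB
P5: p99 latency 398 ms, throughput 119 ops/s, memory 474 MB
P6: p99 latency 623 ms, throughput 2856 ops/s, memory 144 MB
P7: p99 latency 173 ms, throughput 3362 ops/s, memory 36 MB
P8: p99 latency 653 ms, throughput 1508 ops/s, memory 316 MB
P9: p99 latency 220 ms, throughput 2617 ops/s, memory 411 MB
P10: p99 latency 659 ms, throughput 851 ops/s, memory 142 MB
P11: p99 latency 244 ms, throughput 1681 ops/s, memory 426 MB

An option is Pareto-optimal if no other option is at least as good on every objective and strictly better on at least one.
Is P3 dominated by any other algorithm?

P7 vs P3: p99 latency 173≤546, throughput 3362≥2812, memory 36≤430 — P7 is at least as good on every objective and strictly better on at least one, so P7 dominates P3.

Yes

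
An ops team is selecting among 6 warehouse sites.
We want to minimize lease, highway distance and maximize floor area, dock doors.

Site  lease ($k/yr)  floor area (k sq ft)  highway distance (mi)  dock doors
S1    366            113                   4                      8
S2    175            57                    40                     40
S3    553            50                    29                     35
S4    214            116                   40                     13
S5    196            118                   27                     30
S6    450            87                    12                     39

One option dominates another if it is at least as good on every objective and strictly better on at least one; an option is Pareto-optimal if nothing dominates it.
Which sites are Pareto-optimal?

S1, S2, S5, S6

S1: not dominated (best highway distance).
S2: not dominated (best lease).
S3: dominated by S6 (lease 450≤553, floor area 87≥50, highway distance 12≤29, dock doors 39≥35).
S4: dominated by S5 (lease 196≤214, floor area 118≥116, highway distance 27≤40, dock doors 30≥13).
S5: not dominated (best floor area).
S6: not dominated.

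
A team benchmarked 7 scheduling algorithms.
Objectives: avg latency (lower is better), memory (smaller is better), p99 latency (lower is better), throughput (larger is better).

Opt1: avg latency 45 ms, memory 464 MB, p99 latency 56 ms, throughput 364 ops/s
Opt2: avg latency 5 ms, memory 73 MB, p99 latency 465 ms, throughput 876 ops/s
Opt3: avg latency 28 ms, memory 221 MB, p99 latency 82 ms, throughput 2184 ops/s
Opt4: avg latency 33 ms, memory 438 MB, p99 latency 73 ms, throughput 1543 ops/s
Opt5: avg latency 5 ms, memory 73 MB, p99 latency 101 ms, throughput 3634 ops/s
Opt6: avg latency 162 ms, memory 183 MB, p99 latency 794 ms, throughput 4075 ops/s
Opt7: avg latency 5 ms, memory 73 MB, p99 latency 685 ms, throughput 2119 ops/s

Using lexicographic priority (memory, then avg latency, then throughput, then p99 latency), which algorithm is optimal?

First minimize memory: best is 73, kept {Opt2, Opt5, Opt7}.
Then minimize avg latency: best is 5, kept {Opt2, Opt5, Opt7}.
Then maximize throughput: best is 3634, kept {Opt5}.

Opt5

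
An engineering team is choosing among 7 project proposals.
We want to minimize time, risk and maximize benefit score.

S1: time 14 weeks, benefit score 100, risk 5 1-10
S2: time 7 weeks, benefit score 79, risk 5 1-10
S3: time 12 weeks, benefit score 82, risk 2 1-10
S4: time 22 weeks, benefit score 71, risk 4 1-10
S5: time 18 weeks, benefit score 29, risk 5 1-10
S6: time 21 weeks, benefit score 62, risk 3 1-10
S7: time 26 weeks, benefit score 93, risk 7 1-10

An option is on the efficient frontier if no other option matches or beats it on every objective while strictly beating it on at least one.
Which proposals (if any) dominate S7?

S1

S1: time 14≤26, benefit score 100≥93, risk 5≤7 — dominates S7.
Others (S2, S3, S4, S5, S6) are each worse than S7 on at least one objective.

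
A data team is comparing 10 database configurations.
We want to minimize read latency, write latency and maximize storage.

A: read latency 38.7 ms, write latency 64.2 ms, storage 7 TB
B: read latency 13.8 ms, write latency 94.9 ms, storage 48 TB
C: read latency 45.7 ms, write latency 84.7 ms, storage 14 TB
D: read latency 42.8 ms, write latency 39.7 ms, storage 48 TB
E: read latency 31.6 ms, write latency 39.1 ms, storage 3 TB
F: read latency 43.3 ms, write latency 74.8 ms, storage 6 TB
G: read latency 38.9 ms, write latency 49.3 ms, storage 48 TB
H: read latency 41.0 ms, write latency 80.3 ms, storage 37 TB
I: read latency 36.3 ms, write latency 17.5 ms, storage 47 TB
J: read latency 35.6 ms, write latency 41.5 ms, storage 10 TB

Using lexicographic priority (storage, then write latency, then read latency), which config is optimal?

D

First maximize storage: best is 48, kept {B, D, G}.
Then minimize write latency: best is 39.7, kept {D}.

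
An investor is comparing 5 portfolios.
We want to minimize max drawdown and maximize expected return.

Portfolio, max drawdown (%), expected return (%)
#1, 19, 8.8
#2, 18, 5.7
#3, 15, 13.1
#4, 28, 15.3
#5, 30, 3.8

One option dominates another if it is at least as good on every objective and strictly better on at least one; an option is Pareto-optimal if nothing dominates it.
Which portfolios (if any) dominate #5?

#1: max drawdown 19≤30, expected return 8.8≥3.8 — dominates #5.
#2: max drawdown 18≤30, expected return 5.7≥3.8 — dominates #5.
#3: max drawdown 15≤30, expected return 13.1≥3.8 — dominates #5.
#4: max drawdown 28≤30, expected return 15.3≥3.8 — dominates #5.

#1, #2, #3, #4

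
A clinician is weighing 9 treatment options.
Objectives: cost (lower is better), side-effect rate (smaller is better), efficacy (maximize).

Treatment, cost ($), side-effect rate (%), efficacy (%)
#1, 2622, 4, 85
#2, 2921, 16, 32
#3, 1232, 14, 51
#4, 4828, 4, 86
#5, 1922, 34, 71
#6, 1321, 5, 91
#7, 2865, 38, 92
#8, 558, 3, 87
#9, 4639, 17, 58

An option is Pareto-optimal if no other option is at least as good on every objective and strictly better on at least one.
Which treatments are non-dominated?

#1: dominated by #8 (cost 558≤2622, side-effect rate 3≤4, efficacy 87≥85).
#2: dominated by #1 (cost 2622≤2921, side-effect rate 4≤16, efficacy 85≥32).
#3: dominated by #8 (cost 558≤1232, side-effect rate 3≤14, efficacy 87≥51).
#4: dominated by #8 (cost 558≤4828, side-effect rate 3≤4, efficacy 87≥86).
#5: dominated by #6 (cost 1321≤1922, side-effect rate 5≤34, efficacy 91≥71).
#6: not dominated.
#7: not dominated (best efficacy).
#8: not dominated (best cost).
#9: dominated by #1 (cost 2622≤4639, side-effect rate 4≤17, efficacy 85≥58).

#6, #7, #8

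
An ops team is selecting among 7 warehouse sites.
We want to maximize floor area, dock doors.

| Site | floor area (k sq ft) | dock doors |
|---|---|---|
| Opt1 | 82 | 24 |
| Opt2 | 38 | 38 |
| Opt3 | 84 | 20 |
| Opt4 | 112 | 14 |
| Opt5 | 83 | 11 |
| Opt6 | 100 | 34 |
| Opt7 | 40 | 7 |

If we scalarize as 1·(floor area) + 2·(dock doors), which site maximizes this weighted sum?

Opt6

Opt1: 1·82 + 2·24 = 130
Opt2: 1·38 + 2·38 = 114
Opt3: 1·84 + 2·20 = 124
Opt4: 1·112 + 2·14 = 140
Opt5: 1·83 + 2·11 = 105
Opt6: 1·100 + 2·34 = 168
Opt7: 1·40 + 2·7 = 54
Highest: Opt6 at 168.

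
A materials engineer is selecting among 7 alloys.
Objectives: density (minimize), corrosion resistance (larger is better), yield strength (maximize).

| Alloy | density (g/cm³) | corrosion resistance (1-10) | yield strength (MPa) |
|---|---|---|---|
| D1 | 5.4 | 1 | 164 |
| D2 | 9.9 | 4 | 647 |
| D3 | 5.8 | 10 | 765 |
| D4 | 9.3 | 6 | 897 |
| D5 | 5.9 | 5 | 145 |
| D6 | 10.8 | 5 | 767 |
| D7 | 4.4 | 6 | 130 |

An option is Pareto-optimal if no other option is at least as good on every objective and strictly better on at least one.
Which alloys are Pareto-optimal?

D1: not dominated.
D2: dominated by D3 (density 5.8≤9.9, corrosion resistance 10≥4, yield strength 765≥647).
D3: not dominated (best corrosion resistance).
D4: not dominated (best yield strength).
D5: dominated by D3 (density 5.8≤5.9, corrosion resistance 10≥5, yield strength 765≥145).
D6: dominated by D4 (density 9.3≤10.8, corrosion resistance 6≥5, yield strength 897≥767).
D7: not dominated (best density).

D1, D3, D4, D7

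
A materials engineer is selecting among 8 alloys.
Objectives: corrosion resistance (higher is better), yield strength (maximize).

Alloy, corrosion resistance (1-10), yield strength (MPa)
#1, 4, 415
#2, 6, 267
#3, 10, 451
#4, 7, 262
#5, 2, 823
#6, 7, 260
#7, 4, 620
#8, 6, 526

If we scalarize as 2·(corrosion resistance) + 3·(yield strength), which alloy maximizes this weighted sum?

#5

#1: 2·4 + 3·415 = 1253
#2: 2·6 + 3·267 = 813
#3: 2·10 + 3·451 = 1373
#4: 2·7 + 3·262 = 800
#5: 2·2 + 3·823 = 2473
#6: 2·7 + 3·260 = 794
#7: 2·4 + 3·620 = 1868
#8: 2·6 + 3·526 = 1590
Highest: #5 at 2473.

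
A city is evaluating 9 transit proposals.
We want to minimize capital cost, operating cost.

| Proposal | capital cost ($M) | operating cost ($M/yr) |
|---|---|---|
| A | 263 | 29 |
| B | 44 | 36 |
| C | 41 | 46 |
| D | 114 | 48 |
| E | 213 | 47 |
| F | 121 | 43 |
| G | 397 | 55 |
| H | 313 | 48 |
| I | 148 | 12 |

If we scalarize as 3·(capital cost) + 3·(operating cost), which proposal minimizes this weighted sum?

A: 3·263 + 3·29 = 876
B: 3·44 + 3·36 = 240
C: 3·41 + 3·46 = 261
D: 3·114 + 3·48 = 486
E: 3·213 + 3·47 = 780
F: 3·121 + 3·43 = 492
G: 3·397 + 3·55 = 1356
H: 3·313 + 3·48 = 1083
I: 3·148 + 3·12 = 480
Lowest: B at 240.

B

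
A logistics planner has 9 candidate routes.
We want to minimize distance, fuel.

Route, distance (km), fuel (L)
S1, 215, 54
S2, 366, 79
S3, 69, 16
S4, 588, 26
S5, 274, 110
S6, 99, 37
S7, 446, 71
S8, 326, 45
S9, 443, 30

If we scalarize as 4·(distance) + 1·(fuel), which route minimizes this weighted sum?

S1: 4·215 + 1·54 = 914
S2: 4·366 + 1·79 = 1543
S3: 4·69 + 1·16 = 292
S4: 4·588 + 1·26 = 2378
S5: 4·274 + 1·110 = 1206
S6: 4·99 + 1·37 = 433
S7: 4·446 + 1·71 = 1855
S8: 4·326 + 1·45 = 1349
S9: 4·443 + 1·30 = 1802
Lowest: S3 at 292.

S3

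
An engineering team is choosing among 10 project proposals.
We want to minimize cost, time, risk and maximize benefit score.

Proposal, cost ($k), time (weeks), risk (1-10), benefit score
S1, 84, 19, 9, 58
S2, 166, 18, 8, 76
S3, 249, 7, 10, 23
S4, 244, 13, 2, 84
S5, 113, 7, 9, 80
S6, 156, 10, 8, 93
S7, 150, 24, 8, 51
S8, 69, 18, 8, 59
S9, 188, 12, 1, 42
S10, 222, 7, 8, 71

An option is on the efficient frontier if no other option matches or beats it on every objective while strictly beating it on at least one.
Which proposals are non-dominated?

S1: dominated by S8 (cost 69≤84, time 18≤19, risk 8≤9, benefit score 59≥58).
S2: dominated by S6 (cost 156≤166, time 10≤18, risk 8≤8, benefit score 93≥76).
S3: dominated by S5 (cost 113≤249, time 7≤7, risk 9≤10, benefit score 80≥23).
S4: not dominated.
S5: not dominated.
S6: not dominated (best benefit score).
S7: dominated by S8 (cost 69≤150, time 18≤24, risk 8≤8, benefit score 59≥51).
S8: not dominated (best cost).
S9: not dominated (best risk).
S10: not dominated.

S4, S5, S6, S8, S9, S10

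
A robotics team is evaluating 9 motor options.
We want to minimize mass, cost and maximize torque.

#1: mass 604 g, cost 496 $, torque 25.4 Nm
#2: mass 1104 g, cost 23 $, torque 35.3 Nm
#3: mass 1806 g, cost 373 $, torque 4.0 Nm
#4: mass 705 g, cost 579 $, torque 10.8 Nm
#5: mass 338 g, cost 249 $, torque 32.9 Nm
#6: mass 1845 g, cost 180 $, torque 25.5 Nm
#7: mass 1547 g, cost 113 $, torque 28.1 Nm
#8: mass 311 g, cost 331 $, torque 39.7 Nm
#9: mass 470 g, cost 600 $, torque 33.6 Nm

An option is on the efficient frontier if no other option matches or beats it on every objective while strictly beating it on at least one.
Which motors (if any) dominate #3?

#2: mass 1104≤1806, cost 23≤373, torque 35.3≥4.0 — dominates #3.
#5: mass 338≤1806, cost 249≤373, torque 32.9≥4.0 — dominates #3.
#7: mass 1547≤1806, cost 113≤373, torque 28.1≥4.0 — dominates #3.
#8: mass 311≤1806, cost 331≤373, torque 39.7≥4.0 — dominates #3.
Others (#1, #4, #6, #9) are each worse than #3 on at least one objective.

#2, #5, #7, #8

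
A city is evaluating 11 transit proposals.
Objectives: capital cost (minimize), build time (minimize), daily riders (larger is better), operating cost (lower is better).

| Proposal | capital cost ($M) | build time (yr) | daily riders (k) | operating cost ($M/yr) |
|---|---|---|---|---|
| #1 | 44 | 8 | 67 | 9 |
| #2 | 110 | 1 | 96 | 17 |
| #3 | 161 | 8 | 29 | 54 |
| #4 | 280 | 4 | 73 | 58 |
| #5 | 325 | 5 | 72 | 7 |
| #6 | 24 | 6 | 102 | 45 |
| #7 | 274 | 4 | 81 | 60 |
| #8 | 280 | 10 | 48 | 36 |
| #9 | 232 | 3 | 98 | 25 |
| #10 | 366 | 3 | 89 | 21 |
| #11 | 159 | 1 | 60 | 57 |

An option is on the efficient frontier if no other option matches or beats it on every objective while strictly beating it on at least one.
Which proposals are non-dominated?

#1: not dominated.
#2: not dominated.
#3: dominated by #1 (capital cost 44≤161, build time 8≤8, daily riders 67≥29, operating cost 9≤54).
#4: dominated by #2 (capital cost 110≤280, build time 1≤4, daily riders 96≥73, operating cost 17≤58).
#5: not dominated (best operating cost).
#6: not dominated (best capital cost).
#7: dominated by #2 (capital cost 110≤274, build time 1≤4, daily riders 96≥81, operating cost 17≤60).
#8: dominated by #1 (capital cost 44≤280, build time 8≤10, daily riders 67≥48, operating cost 9≤36).
#9: not dominated.
#10: dominated by #2 (capital cost 110≤366, build time 1≤3, daily riders 96≥89, operating cost 17≤21).
#11: dominated by #2 (capital cost 110≤159, build time 1≤1, daily riders 96≥60, operating cost 17≤57).

#1, #2, #5, #6, #9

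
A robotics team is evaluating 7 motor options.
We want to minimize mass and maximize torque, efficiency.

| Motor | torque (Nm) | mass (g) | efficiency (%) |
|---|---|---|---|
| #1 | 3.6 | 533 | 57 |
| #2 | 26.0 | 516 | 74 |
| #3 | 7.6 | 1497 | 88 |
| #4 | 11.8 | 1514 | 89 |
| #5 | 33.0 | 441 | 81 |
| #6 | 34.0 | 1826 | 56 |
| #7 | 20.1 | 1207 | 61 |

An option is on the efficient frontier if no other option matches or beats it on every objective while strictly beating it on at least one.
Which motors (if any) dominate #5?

#1: worse on torque (3.6 vs 33.0).
#2: worse on torque (26.0 vs 33.0).
#3: worse on torque (7.6 vs 33.0).
#4: worse on torque (11.8 vs 33.0).
#6: worse on mass (1826 vs 441).
#7: worse on torque (20.1 vs 33.0).
No option dominates #5.

none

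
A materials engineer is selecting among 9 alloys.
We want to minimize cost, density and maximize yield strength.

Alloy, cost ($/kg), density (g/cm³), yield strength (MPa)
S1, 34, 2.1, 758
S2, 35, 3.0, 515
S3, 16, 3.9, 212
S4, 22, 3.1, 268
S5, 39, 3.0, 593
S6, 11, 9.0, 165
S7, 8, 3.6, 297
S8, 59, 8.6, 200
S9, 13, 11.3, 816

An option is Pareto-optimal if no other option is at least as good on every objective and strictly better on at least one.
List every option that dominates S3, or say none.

S7

S7: cost 8≤16, density 3.6≤3.9, yield strength 297≥212 — dominates S3.
Others (S1, S2, S4, S5, S6, S8, S9) are each worse than S3 on at least one objective.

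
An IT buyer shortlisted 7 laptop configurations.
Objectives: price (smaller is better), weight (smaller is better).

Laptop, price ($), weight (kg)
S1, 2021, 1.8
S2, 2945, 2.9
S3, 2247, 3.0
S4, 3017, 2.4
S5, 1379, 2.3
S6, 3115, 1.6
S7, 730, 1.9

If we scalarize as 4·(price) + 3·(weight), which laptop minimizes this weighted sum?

S1: 4·2021 + 3·1.8 = 8089.4
S2: 4·2945 + 3·2.9 = 11788.7
S3: 4·2247 + 3·3.0 = 8997.0
S4: 4·3017 + 3·2.4 = 12075.2
S5: 4·1379 + 3·2.3 = 5522.9
S6: 4·3115 + 3·1.6 = 12464.8
S7: 4·730 + 3·1.9 = 2925.7
Lowest: S7 at 2925.7.

S7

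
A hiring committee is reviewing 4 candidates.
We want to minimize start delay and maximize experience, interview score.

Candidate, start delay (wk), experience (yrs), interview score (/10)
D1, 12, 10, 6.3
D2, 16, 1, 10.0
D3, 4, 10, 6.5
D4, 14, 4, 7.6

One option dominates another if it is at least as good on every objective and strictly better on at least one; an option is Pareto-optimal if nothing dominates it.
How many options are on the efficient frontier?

3

D1: dominated by D3 (start delay 4≤12, experience 10≥10, interview score 6.5≥6.3).
D2: not dominated (best interview score).
D3: not dominated (best start delay).
D4: not dominated.
Pareto-optimal: D2, D3, D4 → 3.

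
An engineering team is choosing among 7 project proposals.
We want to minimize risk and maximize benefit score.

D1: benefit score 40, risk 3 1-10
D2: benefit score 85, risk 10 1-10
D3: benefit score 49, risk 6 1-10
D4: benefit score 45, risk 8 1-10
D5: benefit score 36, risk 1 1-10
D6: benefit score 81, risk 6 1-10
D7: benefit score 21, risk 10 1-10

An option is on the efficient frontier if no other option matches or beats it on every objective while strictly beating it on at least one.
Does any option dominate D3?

Yes

D6 vs D3: benefit score 81≥49, risk 6≤6 — D6 is at least as good on every objective and strictly better on at least one, so D6 dominates D3.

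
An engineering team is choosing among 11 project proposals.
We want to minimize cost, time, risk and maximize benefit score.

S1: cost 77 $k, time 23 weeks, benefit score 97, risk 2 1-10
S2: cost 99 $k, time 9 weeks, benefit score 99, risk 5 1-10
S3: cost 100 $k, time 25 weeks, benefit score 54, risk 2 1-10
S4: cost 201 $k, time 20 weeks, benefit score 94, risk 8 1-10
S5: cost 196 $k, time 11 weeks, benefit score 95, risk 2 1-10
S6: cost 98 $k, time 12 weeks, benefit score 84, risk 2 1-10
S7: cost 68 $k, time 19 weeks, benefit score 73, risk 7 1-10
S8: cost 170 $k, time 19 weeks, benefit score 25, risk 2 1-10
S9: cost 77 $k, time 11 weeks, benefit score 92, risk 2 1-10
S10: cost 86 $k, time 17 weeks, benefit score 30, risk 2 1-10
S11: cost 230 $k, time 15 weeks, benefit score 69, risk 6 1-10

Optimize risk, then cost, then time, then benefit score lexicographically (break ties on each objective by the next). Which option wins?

First minimize risk: best is 2, kept {S1, S3, S5, S6, S8, S9, S10}.
Then minimize cost: best is 77, kept {S1, S9}.
Then minimize time: best is 11, kept {S9}.

S9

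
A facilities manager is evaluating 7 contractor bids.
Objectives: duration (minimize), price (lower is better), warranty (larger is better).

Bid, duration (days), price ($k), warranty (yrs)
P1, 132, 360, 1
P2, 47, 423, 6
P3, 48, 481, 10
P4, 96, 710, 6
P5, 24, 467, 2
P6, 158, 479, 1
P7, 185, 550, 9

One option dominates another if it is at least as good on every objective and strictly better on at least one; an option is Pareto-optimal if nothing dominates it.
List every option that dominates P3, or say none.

none

P1: worse on duration (132 vs 48).
P2: worse on warranty (6 vs 10).
P4: worse on duration (96 vs 48).
P5: worse on warranty (2 vs 10).
P6: worse on duration (158 vs 48).
P7: worse on duration (185 vs 48).
No option dominates P3.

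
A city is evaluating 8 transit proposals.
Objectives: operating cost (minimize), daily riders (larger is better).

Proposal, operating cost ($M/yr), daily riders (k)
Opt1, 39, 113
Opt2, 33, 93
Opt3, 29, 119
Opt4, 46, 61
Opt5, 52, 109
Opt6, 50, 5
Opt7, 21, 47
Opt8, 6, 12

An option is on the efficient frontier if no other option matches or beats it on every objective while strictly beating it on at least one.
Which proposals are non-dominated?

Opt1: dominated by Opt3 (operating cost 29≤39, daily riders 119≥113).
Opt2: dominated by Opt3 (operating cost 29≤33, daily riders 119≥93).
Opt3: not dominated (best daily riders).
Opt4: dominated by Opt1 (operating cost 39≤46, daily riders 113≥61).
Opt5: dominated by Opt1 (operating cost 39≤52, daily riders 113≥109).
Opt6: dominated by Opt1 (operating cost 39≤50, daily riders 113≥5).
Opt7: not dominated.
Opt8: not dominated (best operating cost).

Opt3, Opt7, Opt8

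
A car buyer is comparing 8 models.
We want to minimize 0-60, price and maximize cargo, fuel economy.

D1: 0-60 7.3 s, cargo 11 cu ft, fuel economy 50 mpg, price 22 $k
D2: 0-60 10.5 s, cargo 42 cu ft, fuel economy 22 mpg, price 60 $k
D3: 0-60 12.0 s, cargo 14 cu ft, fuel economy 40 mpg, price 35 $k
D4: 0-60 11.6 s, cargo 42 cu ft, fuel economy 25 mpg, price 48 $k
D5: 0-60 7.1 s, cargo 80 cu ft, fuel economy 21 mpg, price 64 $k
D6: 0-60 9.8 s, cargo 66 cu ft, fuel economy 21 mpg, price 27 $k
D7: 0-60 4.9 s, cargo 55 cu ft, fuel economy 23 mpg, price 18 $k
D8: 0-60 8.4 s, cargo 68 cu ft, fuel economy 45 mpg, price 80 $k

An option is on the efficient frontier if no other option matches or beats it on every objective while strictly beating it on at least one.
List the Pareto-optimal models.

D1: not dominated (best fuel economy).
D2: dominated by D7 (0-60 4.9≤10.5, cargo 55≥42, fuel economy 23≥22, price 18≤60).
D3: not dominated.
D4: not dominated.
D5: not dominated (best cargo).
D6: not dominated.
D7: not dominated (best 0-60).
D8: not dominated.

D1, D3, D4, D5, D6, D7, D8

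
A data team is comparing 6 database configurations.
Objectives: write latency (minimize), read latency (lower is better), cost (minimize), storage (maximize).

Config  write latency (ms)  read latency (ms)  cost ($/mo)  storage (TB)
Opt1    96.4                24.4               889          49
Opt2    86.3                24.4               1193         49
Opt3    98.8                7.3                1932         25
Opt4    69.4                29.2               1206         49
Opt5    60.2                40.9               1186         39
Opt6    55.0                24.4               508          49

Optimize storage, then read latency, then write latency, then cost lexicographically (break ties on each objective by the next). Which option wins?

Opt6

First maximize storage: best is 49, kept {Opt1, Opt2, Opt4, Opt6}.
Then minimize read latency: best is 24.4, kept {Opt1, Opt2, Opt6}.
Then minimize write latency: best is 55.0, kept {Opt6}.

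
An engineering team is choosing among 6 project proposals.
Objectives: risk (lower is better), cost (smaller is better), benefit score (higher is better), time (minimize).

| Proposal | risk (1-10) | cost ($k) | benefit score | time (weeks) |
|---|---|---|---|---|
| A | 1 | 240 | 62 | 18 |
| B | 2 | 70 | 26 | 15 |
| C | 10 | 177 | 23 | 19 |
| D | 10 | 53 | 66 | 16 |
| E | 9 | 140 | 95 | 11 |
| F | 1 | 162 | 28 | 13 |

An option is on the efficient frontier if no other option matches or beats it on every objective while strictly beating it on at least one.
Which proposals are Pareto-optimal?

A, B, D, E, F

A: not dominated.
B: not dominated.
C: dominated by B (risk 2≤10, cost 70≤177, benefit score 26≥23, time 15≤19).
D: not dominated (best cost).
E: not dominated (best benefit score).
F: not dominated.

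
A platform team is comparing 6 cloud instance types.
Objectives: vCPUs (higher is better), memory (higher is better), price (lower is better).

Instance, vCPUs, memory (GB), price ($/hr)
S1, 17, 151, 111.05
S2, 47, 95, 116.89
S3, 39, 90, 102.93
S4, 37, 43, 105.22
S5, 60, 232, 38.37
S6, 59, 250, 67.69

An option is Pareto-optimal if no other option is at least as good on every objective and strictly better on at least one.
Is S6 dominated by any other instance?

S1: worse on vCPUs (17 vs 59).
S2: worse on vCPUs (47 vs 59).
S3: worse on vCPUs (39 vs 59).
S4: worse on vCPUs (37 vs 59).
S5: worse on memory (232 vs 250).
No option is at least as good as S6 on every objective and strictly better on one.

No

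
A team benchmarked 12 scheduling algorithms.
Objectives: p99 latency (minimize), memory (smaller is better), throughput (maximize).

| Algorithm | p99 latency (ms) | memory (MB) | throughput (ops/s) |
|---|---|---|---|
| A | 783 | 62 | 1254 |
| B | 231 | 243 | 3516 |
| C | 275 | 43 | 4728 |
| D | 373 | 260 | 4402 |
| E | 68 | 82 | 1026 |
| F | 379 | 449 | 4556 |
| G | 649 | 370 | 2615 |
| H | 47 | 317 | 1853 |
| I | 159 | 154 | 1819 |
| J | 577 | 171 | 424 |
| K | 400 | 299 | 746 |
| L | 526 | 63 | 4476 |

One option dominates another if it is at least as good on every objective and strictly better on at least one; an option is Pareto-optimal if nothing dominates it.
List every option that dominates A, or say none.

C

C: p99 latency 275≤783, memory 43≤62, throughput 4728≥1254 — dominates A.
Others (B, D, E, F, G, H, I, J, K, L) are each worse than A on at least one objective.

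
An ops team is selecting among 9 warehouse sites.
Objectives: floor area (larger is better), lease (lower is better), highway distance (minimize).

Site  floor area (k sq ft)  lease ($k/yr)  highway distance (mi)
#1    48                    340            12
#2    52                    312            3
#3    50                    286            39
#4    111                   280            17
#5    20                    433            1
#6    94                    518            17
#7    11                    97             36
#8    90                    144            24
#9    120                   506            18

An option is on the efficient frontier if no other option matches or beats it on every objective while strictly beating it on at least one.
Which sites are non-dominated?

#1: dominated by #2 (floor area 52≥48, lease 312≤340, highway distance 3≤12).
#2: not dominated.
#3: dominated by #4 (floor area 111≥50, lease 280≤286, highway distance 17≤39).
#4: not dominated.
#5: not dominated (best highway distance).
#6: dominated by #4 (floor area 111≥94, lease 280≤518, highway distance 17≤17).
#7: not dominated (best lease).
#8: not dominated.
#9: not dominated (best floor area).

#2, #4, #5, #7, #8, #9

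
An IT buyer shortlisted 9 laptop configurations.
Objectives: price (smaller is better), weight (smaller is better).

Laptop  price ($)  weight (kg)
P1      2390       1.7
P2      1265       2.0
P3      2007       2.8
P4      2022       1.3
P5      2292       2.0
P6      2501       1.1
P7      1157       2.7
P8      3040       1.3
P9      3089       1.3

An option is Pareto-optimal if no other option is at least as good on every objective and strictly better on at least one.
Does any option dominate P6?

P1: worse on weight (1.7 vs 1.1).
P2: worse on weight (2.0 vs 1.1).
P3: worse on weight (2.8 vs 1.1).
P4: worse on weight (1.3 vs 1.1).
P5: worse on weight (2.0 vs 1.1).
P7: worse on weight (2.7 vs 1.1).
P8: worse on price (3040 vs 2501).
P9: worse on price (3089 vs 2501).
No option is at least as good as P6 on every objective and strictly better on one.

No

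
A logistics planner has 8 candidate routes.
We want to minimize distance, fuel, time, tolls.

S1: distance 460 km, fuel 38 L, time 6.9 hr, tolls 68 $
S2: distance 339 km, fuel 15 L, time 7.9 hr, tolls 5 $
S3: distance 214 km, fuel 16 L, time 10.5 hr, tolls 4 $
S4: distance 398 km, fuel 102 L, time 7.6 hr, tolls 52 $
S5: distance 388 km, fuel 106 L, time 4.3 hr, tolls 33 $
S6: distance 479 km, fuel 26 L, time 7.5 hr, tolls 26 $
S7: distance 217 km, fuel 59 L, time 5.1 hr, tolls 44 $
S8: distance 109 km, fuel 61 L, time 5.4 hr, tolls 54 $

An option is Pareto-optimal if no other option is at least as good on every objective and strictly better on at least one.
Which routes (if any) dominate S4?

S7: distance 217≤398, fuel 59≤102, time 5.1≤7.6, tolls 44≤52 — dominates S4.
Others (S1, S2, S3, S5, S6, S8) are each worse than S4 on at least one objective.

S7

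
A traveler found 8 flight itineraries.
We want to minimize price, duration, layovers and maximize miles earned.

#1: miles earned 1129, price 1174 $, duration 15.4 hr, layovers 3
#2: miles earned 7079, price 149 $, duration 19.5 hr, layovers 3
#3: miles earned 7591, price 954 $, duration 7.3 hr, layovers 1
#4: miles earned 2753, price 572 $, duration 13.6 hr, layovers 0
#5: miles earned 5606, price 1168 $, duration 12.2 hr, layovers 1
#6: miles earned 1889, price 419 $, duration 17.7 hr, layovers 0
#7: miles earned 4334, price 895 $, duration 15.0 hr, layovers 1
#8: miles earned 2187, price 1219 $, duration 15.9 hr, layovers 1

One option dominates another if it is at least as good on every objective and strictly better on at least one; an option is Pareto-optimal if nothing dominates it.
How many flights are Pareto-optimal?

5

#1: dominated by #3 (miles earned 7591≥1129, price 954≤1174, duration 7.3≤15.4, layovers 1≤3).
#2: not dominated (best price).
#3: not dominated (best miles earned).
#4: not dominated.
#5: dominated by #3 (miles earned 7591≥5606, price 954≤1168, duration 7.3≤12.2, layovers 1≤1).
#6: not dominated.
#7: not dominated.
#8: dominated by #3 (miles earned 7591≥2187, price 954≤1219, duration 7.3≤15.9, layovers 1≤1).
Pareto-optimal: #2, #3, #4, #6, #7 → 5.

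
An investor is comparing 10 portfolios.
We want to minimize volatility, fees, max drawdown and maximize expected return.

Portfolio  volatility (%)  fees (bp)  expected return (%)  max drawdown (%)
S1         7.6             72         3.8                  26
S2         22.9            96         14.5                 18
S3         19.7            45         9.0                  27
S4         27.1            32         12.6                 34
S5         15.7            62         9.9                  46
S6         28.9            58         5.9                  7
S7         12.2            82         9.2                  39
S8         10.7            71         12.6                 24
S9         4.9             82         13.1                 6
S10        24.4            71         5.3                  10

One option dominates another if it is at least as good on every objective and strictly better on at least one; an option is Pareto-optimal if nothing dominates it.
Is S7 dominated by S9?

Yes

S9 vs S7: volatility 4.9≤12.2, fees 82≤82, expected return 13.1≥9.2, max drawdown 6≤39 — S9 is at least as good on every objective with at least one strict improvement.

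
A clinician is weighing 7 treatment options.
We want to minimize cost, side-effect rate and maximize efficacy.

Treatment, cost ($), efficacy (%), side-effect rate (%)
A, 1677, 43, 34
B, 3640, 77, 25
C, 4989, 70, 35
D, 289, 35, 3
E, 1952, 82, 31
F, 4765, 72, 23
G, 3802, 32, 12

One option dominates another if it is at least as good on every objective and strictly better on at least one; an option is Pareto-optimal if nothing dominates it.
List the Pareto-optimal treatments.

A, B, D, E, F

A: not dominated.
B: not dominated.
C: dominated by B (cost 3640≤4989, efficacy 77≥70, side-effect rate 25≤35).
D: not dominated (best cost).
E: not dominated (best efficacy).
F: not dominated.
G: dominated by D (cost 289≤3802, efficacy 35≥32, side-effect rate 3≤12).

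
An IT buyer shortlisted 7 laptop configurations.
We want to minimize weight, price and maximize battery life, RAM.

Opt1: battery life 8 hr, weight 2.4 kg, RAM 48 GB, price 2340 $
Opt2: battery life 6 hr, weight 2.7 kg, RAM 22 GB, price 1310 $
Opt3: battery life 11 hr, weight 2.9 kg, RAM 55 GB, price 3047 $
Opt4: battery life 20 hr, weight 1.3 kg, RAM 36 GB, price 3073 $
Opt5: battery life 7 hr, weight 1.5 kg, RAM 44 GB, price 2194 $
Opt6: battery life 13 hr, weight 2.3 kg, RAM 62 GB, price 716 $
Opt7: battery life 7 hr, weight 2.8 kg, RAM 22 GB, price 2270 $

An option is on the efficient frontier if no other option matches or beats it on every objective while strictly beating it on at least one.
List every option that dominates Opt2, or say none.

Opt6

Opt6: battery life 13≥6, weight 2.3≤2.7, RAM 62≥22, price 716≤1310 — dominates Opt2.
Others (Opt1, Opt3, Opt4, Opt5, Opt7) are each worse than Opt2 on at least one objective.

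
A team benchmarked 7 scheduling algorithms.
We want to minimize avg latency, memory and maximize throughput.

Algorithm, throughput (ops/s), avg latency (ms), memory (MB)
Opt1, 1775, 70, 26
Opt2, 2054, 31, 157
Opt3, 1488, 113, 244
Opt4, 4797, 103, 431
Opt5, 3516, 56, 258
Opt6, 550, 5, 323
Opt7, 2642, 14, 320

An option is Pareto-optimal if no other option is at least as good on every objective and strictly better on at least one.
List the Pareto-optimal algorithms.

Opt1, Opt2, Opt4, Opt5, Opt6, Opt7

Opt1: not dominated (best memory).
Opt2: not dominated.
Opt3: dominated by Opt1 (throughput 1775≥1488, avg latency 70≤113, memory 26≤244).
Opt4: not dominated (best throughput).
Opt5: not dominated.
Opt6: not dominated (best avg latency).
Opt7: not dominated.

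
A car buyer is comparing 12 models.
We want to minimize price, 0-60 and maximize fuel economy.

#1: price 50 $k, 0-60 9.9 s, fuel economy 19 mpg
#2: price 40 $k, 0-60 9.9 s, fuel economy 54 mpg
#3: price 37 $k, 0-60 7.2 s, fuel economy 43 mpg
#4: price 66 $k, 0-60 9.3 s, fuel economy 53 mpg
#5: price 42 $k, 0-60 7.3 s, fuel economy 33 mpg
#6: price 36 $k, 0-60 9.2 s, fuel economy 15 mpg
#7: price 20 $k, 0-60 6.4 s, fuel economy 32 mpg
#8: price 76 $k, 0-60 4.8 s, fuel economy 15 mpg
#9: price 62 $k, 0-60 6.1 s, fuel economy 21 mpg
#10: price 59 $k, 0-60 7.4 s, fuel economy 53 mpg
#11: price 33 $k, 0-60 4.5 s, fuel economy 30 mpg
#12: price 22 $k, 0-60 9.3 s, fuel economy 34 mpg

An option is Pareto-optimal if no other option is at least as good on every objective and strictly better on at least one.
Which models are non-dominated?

#1: dominated by #2 (price 40≤50, 0-60 9.9≤9.9, fuel economy 54≥19).
#2: not dominated (best fuel economy).
#3: not dominated.
#4: dominated by #10 (price 59≤66, 0-60 7.4≤9.3, fuel economy 53≥53).
#5: dominated by #3 (price 37≤42, 0-60 7.2≤7.3, fuel economy 43≥33).
#6: dominated by #7 (price 20≤36, 0-60 6.4≤9.2, fuel economy 32≥15).
#7: not dominated (best price).
#8: dominated by #11 (price 33≤76, 0-60 4.5≤4.8, fuel economy 30≥15).
#9: dominated by #11 (price 33≤62, 0-60 4.5≤6.1, fuel economy 30≥21).
#10: not dominated.
#11: not dominated (best 0-60).
#12: not dominated.

#2, #3, #7, #10, #11, #12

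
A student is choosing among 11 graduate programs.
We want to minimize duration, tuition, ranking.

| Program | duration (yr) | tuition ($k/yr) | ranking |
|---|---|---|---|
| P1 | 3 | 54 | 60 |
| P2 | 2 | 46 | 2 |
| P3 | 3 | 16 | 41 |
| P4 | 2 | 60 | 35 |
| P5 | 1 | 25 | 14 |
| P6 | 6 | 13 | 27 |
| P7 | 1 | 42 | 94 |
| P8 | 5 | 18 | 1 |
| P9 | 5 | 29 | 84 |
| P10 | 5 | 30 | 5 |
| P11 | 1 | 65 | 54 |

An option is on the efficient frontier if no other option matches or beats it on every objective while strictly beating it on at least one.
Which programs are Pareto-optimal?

P2, P3, P5, P6, P8

P1: dominated by P2 (duration 2≤3, tuition 46≤54, ranking 2≤60).
P2: not dominated.
P3: not dominated.
P4: dominated by P2 (duration 2≤2, tuition 46≤60, ranking 2≤35).
P5: not dominated.
P6: not dominated (best tuition).
P7: dominated by P5 (duration 1≤1, tuition 25≤42, ranking 14≤94).
P8: not dominated (best ranking).
P9: dominated by P3 (duration 3≤5, tuition 16≤29, ranking 41≤84).
P10: dominated by P8 (duration 5≤5, tuition 18≤30, ranking 1≤5).
P11: dominated by P5 (duration 1≤1, tuition 25≤65, ranking 14≤54).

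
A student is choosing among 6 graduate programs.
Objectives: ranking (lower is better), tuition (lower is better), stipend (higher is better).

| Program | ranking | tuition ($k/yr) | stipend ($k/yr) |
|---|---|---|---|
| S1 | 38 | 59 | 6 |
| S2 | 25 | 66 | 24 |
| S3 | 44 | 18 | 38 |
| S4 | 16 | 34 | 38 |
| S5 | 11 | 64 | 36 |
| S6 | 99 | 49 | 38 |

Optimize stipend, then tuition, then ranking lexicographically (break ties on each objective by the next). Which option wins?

First maximize stipend: best is 38, kept {S3, S4, S6}.
Then minimize tuition: best is 18, kept {S3}.

S3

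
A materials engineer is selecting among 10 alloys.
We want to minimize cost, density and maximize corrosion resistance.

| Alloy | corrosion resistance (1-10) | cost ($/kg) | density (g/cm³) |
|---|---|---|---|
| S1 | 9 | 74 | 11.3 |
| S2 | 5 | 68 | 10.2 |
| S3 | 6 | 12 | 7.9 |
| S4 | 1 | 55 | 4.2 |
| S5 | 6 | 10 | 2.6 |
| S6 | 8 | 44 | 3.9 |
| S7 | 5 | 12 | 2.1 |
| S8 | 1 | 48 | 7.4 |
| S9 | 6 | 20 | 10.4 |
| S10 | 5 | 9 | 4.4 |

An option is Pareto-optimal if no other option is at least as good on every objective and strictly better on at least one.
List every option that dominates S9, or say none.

S3, S5

S3: corrosion resistance 6≥6, cost 12≤20, density 7.9≤10.4 — dominates S9.
S5: corrosion resistance 6≥6, cost 10≤20, density 2.6≤10.4 — dominates S9.
Others (S1, S2, S4, S6, S7, S8, S10) are each worse than S9 on at least one objective.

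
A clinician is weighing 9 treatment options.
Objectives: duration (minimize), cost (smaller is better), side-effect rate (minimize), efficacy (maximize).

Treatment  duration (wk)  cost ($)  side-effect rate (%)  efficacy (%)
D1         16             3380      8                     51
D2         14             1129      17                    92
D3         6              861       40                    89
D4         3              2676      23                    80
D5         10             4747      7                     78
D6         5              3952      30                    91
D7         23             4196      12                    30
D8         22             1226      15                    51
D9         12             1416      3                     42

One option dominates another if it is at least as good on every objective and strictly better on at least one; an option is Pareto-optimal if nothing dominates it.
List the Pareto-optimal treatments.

D1, D2, D3, D4, D5, D6, D8, D9

D1: not dominated.
D2: not dominated (best efficacy).
D3: not dominated (best cost).
D4: not dominated (best duration).
D5: not dominated.
D6: not dominated.
D7: dominated by D1 (duration 16≤23, cost 3380≤4196, side-effect rate 8≤12, efficacy 51≥30).
D8: not dominated.
D9: not dominated (best side-effect rate).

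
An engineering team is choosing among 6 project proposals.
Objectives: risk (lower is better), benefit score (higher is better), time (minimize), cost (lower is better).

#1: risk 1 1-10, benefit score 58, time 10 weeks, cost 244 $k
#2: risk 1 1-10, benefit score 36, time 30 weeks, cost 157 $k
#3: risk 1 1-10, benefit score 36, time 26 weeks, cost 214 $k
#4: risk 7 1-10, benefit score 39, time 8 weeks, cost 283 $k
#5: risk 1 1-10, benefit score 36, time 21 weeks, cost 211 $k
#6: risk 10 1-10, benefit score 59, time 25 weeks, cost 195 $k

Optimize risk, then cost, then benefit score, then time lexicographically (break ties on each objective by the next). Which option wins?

#2

First minimize risk: best is 1, kept {#1, #2, #3, #5}.
Then minimize cost: best is 157, kept {#2}.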